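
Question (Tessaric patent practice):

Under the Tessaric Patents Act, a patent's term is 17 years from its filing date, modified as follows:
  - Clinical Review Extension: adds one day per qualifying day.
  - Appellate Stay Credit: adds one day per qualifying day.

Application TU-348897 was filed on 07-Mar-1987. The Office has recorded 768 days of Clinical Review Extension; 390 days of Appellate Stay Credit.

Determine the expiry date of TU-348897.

Base term: filing date + 17 years → 7 March 2004.
Clinical Review Extension: +768 days → 14 April 2006.
Appellate Stay Credit: +390 days → 9 May 2007.

May 9, 2007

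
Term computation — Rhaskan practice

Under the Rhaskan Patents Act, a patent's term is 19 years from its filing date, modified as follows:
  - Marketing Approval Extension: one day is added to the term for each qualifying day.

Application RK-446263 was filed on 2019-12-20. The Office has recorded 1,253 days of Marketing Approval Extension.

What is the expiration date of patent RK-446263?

May 26, 2042

Base term: filing date + 19 years → 20 December 2038.
Marketing Approval Extension: +1253 days → 26 May 2042.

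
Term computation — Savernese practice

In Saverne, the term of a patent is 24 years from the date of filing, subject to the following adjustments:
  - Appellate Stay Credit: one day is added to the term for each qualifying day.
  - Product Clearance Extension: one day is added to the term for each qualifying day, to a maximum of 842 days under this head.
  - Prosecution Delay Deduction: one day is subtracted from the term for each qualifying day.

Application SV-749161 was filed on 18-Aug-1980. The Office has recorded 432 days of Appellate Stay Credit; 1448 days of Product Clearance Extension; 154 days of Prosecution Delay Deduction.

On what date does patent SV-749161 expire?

September 12, 2007

Base term: filing date + 24 years → 18 August 2004.
Appellate Stay Credit: +432 days → 24 October 2005.
Product Clearance Extension: 1448 days claimed exceeds the 842-day cap, so +842 days → 13 February 2008.
Prosecution Delay Deduction: −154 days → 12 September 2007.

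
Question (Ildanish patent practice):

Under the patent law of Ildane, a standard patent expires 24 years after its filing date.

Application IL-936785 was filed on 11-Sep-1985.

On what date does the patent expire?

Filing date + 24 years → 11 September 2009.

2009-09-11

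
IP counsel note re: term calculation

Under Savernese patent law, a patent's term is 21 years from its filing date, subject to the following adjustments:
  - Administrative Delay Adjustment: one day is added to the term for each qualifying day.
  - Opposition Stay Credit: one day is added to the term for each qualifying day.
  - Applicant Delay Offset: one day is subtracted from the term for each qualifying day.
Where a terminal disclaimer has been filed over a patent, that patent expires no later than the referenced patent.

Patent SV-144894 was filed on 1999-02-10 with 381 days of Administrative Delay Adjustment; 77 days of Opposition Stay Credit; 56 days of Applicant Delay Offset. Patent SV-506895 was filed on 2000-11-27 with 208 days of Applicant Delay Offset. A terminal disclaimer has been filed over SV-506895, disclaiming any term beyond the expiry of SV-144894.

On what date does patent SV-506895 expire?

Natural term of SV-506895:
  Base: filing + 21 years → 27 November 2021.
  Applicant Delay Offset: −208 days → 3 May 2021.
Expiry of referenced patent SV-144894:
  Base: filing + 21 years → 10 February 2020.
  Administrative Delay Adjustment: +381 days → 25 February 2021.
  Opposition Stay Credit: +77 days → 13 May 2021.
  Applicant Delay Offset: −56 days → 18 March 2021.
Terminal disclaimer: SV-506895 expires on the earlier of 3 May 2021 and 18 March 2021.

2021-03-18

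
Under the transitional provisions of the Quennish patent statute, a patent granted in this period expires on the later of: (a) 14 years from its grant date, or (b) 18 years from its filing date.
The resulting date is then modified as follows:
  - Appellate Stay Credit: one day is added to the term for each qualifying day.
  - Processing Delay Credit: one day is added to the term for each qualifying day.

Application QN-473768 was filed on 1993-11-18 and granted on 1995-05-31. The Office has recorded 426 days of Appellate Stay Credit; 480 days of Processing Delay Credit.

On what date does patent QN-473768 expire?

May 12, 2014

(a) grant + 14 years → 31 May 2009.
(b) filing + 18 years → 18 November 2011.
Later of the two: 18 November 2011.
Appellate Stay Credit: +426 days → 17 January 2013.
Processing Delay Credit: +480 days → 12 May 2014.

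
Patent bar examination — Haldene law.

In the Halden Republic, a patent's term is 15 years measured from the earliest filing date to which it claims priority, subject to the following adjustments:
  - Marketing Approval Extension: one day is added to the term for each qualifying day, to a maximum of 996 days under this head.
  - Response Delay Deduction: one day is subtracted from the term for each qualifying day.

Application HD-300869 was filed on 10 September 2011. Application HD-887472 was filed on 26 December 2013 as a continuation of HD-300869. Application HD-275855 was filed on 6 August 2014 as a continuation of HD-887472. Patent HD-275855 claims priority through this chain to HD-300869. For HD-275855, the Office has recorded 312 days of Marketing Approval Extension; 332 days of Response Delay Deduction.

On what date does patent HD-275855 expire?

Earliest priority filing: 10 September 2011.
Base term: 10 September 2011 + 15 years → 10 September 2026.
Marketing Approval Extension: 312 days (within the 996-day cap) → +312 days → 19 July 2027.
Response Delay Deduction: −332 days → 21 August 2026.

2026-08-21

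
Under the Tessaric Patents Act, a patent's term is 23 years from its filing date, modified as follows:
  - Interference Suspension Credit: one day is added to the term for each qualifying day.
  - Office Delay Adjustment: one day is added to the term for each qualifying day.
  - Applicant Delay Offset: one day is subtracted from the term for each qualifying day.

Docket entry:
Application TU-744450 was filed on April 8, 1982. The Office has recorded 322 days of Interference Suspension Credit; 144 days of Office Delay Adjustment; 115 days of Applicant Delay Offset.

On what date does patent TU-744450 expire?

Base term: filing date + 23 years → 8 April 2005.
Interference Suspension Credit: +322 days → 24 February 2006.
Office Delay Adjustment: +144 days → 18 July 2006.
Applicant Delay Offset: −115 days → 25 March 2006.

March 25, 2006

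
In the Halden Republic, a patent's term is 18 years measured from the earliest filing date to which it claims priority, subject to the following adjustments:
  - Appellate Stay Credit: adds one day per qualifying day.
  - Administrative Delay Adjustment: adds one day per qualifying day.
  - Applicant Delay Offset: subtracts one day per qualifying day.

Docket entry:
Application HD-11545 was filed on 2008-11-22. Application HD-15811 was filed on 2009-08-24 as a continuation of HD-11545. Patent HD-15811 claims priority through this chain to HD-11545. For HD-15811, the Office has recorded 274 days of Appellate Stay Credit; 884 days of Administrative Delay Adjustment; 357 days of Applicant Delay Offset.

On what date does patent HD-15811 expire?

January 31, 2029

Earliest priority filing: 22 November 2008.
Base term: 22 November 2008 + 18 years → 22 November 2026.
Appellate Stay Credit: +274 days → 23 August 2027.
Administrative Delay Adjustment: +884 days → 23 January 2030.
Applicant Delay Offset: −357 days → 31 January 2029.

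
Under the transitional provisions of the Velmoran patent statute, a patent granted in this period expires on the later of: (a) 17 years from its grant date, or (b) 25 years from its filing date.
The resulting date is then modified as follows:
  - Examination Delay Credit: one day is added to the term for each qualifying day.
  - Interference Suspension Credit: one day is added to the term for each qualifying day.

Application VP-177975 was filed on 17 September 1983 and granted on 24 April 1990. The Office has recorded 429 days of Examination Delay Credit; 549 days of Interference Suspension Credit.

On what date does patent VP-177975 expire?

(a) grant + 17 years → 24 April 2007.
(b) filing + 25 years → 17 September 2008.
Later of the two: 17 September 2008.
Examination Delay Credit: +429 days → 20 November 2009.
Interference Suspension Credit: +549 days → 23 May 2011.

2011-05-23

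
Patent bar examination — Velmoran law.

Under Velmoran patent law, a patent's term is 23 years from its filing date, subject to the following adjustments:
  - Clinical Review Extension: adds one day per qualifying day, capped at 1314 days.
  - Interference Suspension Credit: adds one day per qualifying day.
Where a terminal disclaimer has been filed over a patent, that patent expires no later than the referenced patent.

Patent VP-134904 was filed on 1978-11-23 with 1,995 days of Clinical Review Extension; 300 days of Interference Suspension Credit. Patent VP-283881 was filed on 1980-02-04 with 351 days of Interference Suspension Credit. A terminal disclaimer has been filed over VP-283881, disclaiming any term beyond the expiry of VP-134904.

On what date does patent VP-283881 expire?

Natural term of VP-283881:
  Base: filing + 23 years → 4 February 2003.
  Interference Suspension Credit: +351 days → 21 January 2004.
Expiry of referenced patent VP-134904:
  Base: filing + 23 years → 23 November 2001.
  Clinical Review Extension: 1995 days claimed exceeds the 1314-day cap, so +1314 days → 29 June 2005.
  Interference Suspension Credit: +300 days → 25 April 2006.
Terminal disclaimer: VP-283881 expires on the earlier of 21 January 2004 and 25 April 2006.

January 21, 2004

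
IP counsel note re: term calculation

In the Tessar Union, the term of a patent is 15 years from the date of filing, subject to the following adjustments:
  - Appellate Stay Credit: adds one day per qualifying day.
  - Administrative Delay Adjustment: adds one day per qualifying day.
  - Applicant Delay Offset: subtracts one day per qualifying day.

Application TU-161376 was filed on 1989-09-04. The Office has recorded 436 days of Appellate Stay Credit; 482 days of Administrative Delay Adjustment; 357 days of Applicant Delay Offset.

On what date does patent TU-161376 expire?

Base term: filing date + 15 years → 4 September 2004.
Appellate Stay Credit: +436 days → 14 November 2005.
Administrative Delay Adjustment: +482 days → 11 March 2007.
Applicant Delay Offset: −357 days → 19 March 2006.

March 19, 2006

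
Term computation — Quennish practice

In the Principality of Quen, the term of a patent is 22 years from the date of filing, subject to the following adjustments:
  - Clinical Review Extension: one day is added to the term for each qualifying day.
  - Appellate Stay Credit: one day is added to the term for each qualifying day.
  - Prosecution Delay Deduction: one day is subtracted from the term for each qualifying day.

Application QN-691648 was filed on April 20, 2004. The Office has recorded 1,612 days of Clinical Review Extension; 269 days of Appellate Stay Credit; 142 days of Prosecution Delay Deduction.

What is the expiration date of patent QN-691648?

January 23, 2031

Base term: filing date + 22 years → 20 April 2026.
Clinical Review Extension: +1612 days → 18 September 2030.
Appellate Stay Credit: +269 days → 14 June 2031.
Prosecution Delay Deduction: −142 days → 23 January 2031.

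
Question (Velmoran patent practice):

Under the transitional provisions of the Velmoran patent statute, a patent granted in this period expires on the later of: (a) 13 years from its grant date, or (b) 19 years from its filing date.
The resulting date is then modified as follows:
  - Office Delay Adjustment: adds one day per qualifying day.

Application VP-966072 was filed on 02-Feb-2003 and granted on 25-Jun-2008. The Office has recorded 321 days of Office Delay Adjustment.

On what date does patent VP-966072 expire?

(a) grant + 13 years → 25 June 2021.
(b) filing + 19 years → 2 February 2022.
Later of the two: 2 February 2022.
Office Delay Adjustment: +321 days → 20 December 2022.

December 20, 2022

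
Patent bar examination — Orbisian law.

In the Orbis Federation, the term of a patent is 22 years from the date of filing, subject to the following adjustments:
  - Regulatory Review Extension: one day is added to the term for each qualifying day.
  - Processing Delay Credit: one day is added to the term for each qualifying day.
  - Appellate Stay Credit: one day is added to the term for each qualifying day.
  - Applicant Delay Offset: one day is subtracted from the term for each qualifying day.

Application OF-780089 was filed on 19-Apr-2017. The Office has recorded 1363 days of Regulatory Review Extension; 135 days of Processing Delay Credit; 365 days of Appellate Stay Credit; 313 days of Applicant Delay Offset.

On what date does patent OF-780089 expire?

July 17, 2043

Base term: filing date + 22 years → 19 April 2039.
Regulatory Review Extension: +1363 days → 11 January 2043.
Processing Delay Credit: +135 days → 26 May 2043.
Appellate Stay Credit: +365 days → 25 May 2044.
Applicant Delay Offset: −313 days → 17 July 2043.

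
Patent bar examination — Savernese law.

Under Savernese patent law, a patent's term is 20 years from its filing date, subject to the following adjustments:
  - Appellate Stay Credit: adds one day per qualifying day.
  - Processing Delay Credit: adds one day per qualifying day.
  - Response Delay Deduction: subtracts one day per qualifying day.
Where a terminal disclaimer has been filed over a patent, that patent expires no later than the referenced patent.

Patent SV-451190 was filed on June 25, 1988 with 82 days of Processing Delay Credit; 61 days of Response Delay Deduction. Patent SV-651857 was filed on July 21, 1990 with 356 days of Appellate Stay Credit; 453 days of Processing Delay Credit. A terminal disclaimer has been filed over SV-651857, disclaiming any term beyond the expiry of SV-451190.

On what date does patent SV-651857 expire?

Natural term of SV-651857:
  Base: filing + 20 years → 21 July 2010.
  Appellate Stay Credit: +356 days → 12 July 2011.
  Processing Delay Credit: +453 days → 7 October 2012.
Expiry of referenced patent SV-451190:
  Base: filing + 20 years → 25 June 2008.
  Processing Delay Credit: +82 days → 15 September 2008.
  Response Delay Deduction: −61 days → 16 July 2008.
Terminal disclaimer: SV-651857 expires on the earlier of 7 October 2012 and 16 July 2008.

July 16, 2008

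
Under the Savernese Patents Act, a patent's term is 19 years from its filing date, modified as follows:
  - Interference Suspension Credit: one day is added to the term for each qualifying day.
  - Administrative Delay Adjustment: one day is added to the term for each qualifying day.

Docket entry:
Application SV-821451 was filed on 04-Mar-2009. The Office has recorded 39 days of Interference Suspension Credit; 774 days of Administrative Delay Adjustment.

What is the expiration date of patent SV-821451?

2030-05-26

Base term: filing date + 19 years → 4 March 2028.
Interference Suspension Credit: +39 days → 12 April 2028.
Administrative Delay Adjustment: +774 days → 26 May 2030.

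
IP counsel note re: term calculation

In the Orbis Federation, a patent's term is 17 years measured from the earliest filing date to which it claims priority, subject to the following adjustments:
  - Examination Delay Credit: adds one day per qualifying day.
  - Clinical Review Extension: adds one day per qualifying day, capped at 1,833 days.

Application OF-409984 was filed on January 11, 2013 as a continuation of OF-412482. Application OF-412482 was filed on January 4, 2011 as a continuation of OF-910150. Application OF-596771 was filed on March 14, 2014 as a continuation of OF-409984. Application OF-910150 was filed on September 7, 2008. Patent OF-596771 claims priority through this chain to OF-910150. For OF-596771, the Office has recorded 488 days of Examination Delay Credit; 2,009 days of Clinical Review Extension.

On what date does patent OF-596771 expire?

Earliest priority filing: 7 September 2008.
Base term: 7 September 2008 + 17 years → 7 September 2025.
Examination Delay Credit: +488 days → 8 January 2027.
Clinical Review Extension: 2009 days claimed exceeds the 1833-day cap, so +1833 days → 15 January 2032.

2032-01-15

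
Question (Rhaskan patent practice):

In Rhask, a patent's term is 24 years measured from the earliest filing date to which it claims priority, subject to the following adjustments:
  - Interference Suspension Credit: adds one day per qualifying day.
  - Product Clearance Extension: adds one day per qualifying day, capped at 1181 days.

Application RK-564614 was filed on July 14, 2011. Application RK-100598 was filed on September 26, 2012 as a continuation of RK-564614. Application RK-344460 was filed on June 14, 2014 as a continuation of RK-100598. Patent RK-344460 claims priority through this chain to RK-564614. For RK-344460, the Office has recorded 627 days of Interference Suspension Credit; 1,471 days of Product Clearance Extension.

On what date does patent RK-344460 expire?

Earliest priority filing: 14 July 2011.
Base term: 14 July 2011 + 24 years → 14 July 2035.
Interference Suspension Credit: +627 days → 1 April 2037.
Product Clearance Extension: 1471 days claimed exceeds the 1181-day cap, so +1181 days → 25 June 2040.

June 25, 2040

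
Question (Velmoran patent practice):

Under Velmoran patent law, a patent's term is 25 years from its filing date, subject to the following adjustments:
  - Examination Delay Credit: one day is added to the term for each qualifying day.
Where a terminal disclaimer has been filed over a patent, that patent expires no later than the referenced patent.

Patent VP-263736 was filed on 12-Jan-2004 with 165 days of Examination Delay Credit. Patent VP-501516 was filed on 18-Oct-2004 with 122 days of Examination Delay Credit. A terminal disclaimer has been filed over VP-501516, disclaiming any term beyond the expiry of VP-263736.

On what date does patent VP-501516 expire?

2029-06-26

Natural term of VP-501516:
  Base: filing + 25 years → 18 October 2029.
  Examination Delay Credit: +122 days → 17 February 2030.
Expiry of referenced patent VP-263736:
  Base: filing + 25 years → 12 January 2029.
  Examination Delay Credit: +165 days → 26 June 2029.
Terminal disclaimer: VP-501516 expires on the earlier of 17 February 2030 and 26 June 2029.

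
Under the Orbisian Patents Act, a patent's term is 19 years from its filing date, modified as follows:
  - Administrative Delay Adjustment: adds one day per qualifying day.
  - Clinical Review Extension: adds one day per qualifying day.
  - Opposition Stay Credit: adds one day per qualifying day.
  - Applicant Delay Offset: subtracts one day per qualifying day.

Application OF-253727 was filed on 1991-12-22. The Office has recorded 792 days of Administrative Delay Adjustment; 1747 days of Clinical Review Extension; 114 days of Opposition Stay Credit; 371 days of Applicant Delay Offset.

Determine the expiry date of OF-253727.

March 22, 2017

Base term: filing date + 19 years → 22 December 2010.
Administrative Delay Adjustment: +792 days → 21 February 2013.
Clinical Review Extension: +1747 days → 4 December 2017.
Opposition Stay Credit: +114 days → 28 March 2018.
Applicant Delay Offset: −371 days → 22 March 2017.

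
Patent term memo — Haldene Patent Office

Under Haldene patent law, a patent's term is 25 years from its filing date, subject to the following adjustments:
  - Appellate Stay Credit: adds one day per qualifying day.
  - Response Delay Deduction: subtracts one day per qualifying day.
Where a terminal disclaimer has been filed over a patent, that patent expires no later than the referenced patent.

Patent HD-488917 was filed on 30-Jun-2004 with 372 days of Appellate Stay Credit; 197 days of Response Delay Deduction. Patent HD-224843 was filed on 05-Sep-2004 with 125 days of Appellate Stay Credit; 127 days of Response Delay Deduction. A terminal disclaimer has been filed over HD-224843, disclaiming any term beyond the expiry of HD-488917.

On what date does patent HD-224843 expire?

Natural term of HD-224843:
  Base: filing + 25 years → 5 September 2029.
  Appellate Stay Credit: +125 days → 8 January 2030.
  Response Delay Deduction: −127 days → 3 September 2029.
Expiry of referenced patent HD-488917:
  Base: filing + 25 years → 30 June 2029.
  Appellate Stay Credit: +372 days → 7 July 2030.
  Response Delay Deduction: −197 days → 22 December 2029.
Terminal disclaimer: HD-224843 expires on the earlier of 3 September 2029 and 22 December 2029.

September 3, 2029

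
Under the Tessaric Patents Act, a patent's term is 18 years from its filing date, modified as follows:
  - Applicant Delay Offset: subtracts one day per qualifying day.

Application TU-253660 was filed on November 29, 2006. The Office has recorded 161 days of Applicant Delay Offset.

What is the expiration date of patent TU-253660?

June 21, 2024

Base term: filing date + 18 years → 29 November 2024.
Applicant Delay Offset: −161 days → 21 June 2024.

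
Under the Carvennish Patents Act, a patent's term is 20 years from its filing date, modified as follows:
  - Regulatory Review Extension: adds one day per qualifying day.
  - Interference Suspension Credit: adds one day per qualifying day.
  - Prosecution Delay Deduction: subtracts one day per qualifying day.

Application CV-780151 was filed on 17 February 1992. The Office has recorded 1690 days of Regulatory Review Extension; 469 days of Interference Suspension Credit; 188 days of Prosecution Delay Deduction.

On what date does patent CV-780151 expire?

Base term: filing date + 20 years → 17 February 2012.
Regulatory Review Extension: +1690 days → 3 October 2016.
Interference Suspension Credit: +469 days → 15 January 2018.
Prosecution Delay Deduction: −188 days → 11 July 2017.

2017-07-11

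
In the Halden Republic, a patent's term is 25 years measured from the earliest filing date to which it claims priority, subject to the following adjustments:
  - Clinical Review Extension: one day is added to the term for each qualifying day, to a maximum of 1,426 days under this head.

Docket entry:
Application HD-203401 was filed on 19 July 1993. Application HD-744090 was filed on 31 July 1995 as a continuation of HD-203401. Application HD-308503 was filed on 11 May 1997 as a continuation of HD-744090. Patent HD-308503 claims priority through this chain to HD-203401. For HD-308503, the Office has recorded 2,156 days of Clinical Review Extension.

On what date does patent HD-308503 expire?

Earliest priority filing: 19 July 1993.
Base term: 19 July 1993 + 25 years → 19 July 2018.
Clinical Review Extension: 2156 days claimed exceeds the 1426-day cap, so +1426 days → 14 June 2022.

June 14, 2022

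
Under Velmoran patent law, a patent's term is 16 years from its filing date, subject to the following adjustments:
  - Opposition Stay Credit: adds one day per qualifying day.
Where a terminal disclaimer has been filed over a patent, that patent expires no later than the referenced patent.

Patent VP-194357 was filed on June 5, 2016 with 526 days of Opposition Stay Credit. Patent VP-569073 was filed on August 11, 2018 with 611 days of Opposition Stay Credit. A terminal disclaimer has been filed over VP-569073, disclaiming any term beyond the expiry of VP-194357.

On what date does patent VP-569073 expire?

2033-11-13

Natural term of VP-569073:
  Base: filing + 16 years → 11 August 2034.
  Opposition Stay Credit: +611 days → 13 April 2036.
Expiry of referenced patent VP-194357:
  Base: filing + 16 years → 5 June 2032.
  Opposition Stay Credit: +526 days → 13 November 2033.
Terminal disclaimer: VP-569073 expires on the earlier of 13 April 2036 and 13 November 2033.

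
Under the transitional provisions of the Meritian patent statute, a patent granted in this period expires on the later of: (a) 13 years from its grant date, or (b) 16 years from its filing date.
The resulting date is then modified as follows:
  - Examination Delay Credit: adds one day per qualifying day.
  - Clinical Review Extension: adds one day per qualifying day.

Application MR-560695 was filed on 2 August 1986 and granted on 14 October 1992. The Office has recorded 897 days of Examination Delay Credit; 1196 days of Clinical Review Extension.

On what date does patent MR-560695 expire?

2011-07-08

(a) grant + 13 years → 14 October 2005.
(b) filing + 16 years → 2 August 2002.
Later of the two: 14 October 2005.
Examination Delay Credit: +897 days → 29 March 2008.
Clinical Review Extension: +1196 days → 8 July 2011.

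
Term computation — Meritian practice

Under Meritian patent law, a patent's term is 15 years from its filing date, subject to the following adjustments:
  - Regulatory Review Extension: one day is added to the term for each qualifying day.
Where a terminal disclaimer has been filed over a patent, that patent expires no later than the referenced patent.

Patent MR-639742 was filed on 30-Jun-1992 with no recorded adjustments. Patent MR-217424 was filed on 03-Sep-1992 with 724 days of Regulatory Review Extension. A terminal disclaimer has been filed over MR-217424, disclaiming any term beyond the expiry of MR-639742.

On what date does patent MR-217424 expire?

2007-06-30

Natural term of MR-217424:
  Base: filing + 15 years → 3 September 2007.
  Regulatory Review Extension: +724 days → 27 August 2009.
Expiry of referenced patent MR-639742:
  Base: filing + 15 years → 30 June 2007.
Terminal disclaimer: MR-217424 expires on the earlier of 27 August 2009 and 30 June 2007.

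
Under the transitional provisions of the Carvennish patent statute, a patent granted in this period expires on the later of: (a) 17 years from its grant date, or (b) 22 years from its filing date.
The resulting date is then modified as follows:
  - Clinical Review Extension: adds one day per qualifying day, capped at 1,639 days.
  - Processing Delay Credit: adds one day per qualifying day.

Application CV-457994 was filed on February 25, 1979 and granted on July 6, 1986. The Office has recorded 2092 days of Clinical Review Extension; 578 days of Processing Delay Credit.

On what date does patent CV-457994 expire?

2009-07-31

(a) grant + 17 years → 6 July 2003.
(b) filing + 22 years → 25 February 2001.
Later of the two: 6 July 2003.
Clinical Review Extension: 2092 days claimed exceeds the 1639-day cap, so +1639 days → 31 December 2007.
Processing Delay Credit: +578 days → 31 July 2009.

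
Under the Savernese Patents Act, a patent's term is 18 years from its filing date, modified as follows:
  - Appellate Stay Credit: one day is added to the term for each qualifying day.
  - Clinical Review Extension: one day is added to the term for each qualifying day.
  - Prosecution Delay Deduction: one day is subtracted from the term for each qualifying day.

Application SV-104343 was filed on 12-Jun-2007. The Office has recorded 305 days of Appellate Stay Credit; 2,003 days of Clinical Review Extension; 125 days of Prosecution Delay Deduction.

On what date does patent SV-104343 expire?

2031-06-04

Base term: filing date + 18 years → 12 June 2025.
Appellate Stay Credit: +305 days → 13 April 2026.
Clinical Review Extension: +2003 days → 7 October 2031.
Prosecution Delay Deduction: −125 days → 4 June 2031.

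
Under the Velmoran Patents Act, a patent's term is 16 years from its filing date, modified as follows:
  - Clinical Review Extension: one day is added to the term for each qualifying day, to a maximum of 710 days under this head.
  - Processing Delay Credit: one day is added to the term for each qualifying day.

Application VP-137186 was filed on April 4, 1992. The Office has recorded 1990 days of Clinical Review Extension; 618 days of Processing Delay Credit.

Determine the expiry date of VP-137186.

Base term: filing date + 16 years → 4 April 2008.
Clinical Review Extension: 1990 days claimed exceeds the 710-day cap, so +710 days → 15 March 2010.
Processing Delay Credit: +618 days → 23 November 2011.

November 23, 2011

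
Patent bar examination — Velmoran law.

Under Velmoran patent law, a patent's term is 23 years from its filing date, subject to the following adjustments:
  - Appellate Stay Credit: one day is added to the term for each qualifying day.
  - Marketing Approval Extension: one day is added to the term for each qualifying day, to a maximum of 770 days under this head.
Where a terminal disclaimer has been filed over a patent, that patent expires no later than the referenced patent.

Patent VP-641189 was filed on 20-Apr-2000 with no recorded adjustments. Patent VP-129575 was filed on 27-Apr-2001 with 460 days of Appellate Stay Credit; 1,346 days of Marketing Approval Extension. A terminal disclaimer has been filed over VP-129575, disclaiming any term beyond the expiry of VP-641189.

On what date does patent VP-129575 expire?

Natural term of VP-129575:
  Base: filing + 23 years → 27 April 2024.
  Appellate Stay Credit: +460 days → 31 July 2025.
  Marketing Approval Extension: 1346 days claimed exceeds the 770-day cap, so +770 days → 9 September 2027.
Expiry of referenced patent VP-641189:
  Base: filing + 23 years → 20 April 2023.
Terminal disclaimer: VP-129575 expires on the earlier of 9 September 2027 and 20 April 2023.

April 20, 2023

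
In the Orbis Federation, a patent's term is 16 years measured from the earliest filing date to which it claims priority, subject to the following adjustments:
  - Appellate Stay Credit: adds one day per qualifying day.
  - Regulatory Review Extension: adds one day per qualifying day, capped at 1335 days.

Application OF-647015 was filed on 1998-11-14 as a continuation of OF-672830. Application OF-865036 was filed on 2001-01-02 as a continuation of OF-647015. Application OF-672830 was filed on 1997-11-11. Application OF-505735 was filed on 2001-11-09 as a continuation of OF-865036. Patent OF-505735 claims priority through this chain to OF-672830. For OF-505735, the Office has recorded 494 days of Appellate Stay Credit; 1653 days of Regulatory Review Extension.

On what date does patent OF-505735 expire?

2018-11-14

Earliest priority filing: 11 November 1997.
Base term: 11 November 1997 + 16 years → 11 November 2013.
Appellate Stay Credit: +494 days → 20 March 2015.
Regulatory Review Extension: 1653 days claimed exceeds the 1335-day cap, so +1335 days → 14 November 2018.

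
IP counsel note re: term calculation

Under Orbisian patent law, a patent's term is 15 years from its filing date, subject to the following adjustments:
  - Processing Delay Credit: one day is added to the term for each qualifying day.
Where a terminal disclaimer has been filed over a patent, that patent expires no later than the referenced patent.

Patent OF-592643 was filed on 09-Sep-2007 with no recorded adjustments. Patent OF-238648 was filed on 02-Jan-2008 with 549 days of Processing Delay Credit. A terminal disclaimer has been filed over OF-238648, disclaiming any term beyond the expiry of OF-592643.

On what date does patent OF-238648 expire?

September 9, 2022

Natural term of OF-238648:
  Base: filing + 15 years → 2 January 2023.
  Processing Delay Credit: +549 days → 4 July 2024.
Expiry of referenced patent OF-592643:
  Base: filing + 15 years → 9 September 2022.
Terminal disclaimer: OF-238648 expires on the earlier of 4 July 2024 and 9 September 2022.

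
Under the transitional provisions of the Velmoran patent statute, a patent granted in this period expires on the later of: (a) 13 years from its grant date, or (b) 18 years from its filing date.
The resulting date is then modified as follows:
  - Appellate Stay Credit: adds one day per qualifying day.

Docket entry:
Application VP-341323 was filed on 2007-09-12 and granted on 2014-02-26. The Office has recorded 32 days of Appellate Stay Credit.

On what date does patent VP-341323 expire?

(a) grant + 13 years → 26 February 2027.
(b) filing + 18 years → 12 September 2025.
Later of the two: 26 February 2027.
Appellate Stay Credit: +32 days → 30 March 2027.

2027-03-30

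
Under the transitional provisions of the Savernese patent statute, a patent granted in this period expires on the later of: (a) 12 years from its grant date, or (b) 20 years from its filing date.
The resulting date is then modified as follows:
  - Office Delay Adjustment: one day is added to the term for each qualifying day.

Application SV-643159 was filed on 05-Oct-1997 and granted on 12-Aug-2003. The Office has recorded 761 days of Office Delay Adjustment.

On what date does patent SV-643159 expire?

(a) grant + 12 years → 12 August 2015.
(b) filing + 20 years → 5 October 2017.
Later of the two: 5 October 2017.
Office Delay Adjustment: +761 days → 5 November 2019.

2019-11-05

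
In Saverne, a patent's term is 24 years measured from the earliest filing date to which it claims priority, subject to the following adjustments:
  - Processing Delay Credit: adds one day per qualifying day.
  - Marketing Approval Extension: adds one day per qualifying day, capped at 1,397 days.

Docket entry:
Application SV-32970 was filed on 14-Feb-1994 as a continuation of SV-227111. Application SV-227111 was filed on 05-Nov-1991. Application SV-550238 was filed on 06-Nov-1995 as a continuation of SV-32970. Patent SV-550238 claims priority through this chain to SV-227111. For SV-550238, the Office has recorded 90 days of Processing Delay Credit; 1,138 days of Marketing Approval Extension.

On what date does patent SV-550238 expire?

Earliest priority filing: 5 November 1991.
Base term: 5 November 1991 + 24 years → 5 November 2015.
Processing Delay Credit: +90 days → 3 February 2016.
Marketing Approval Extension: 1138 days (within the 1397-day cap) → +1138 days → 17 March 2019.

2019-03-17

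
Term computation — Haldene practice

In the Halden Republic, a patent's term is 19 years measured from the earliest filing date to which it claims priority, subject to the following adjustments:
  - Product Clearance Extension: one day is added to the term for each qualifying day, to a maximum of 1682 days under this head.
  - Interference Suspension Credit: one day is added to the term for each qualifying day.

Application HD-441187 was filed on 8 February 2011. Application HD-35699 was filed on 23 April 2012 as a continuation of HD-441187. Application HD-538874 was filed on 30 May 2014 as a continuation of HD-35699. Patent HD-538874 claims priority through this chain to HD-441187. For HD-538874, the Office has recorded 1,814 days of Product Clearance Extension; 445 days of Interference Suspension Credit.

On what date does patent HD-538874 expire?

Earliest priority filing: 8 February 2011.
Base term: 8 February 2011 + 19 years → 8 February 2030.
Product Clearance Extension: 1814 days claimed exceeds the 1682-day cap, so +1682 days → 17 September 2034.
Interference Suspension Credit: +445 days → 6 December 2035.

December 6, 2035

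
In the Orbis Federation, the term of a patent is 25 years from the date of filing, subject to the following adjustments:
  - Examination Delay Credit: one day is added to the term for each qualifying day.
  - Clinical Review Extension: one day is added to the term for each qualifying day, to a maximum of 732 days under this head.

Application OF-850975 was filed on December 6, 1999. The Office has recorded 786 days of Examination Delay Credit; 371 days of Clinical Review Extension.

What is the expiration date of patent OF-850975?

Base term: filing date + 25 years → 6 December 2024.
Examination Delay Credit: +786 days → 31 January 2027.
Clinical Review Extension: 371 days (within the 732-day cap) → +371 days → 6 February 2028.

February 6, 2028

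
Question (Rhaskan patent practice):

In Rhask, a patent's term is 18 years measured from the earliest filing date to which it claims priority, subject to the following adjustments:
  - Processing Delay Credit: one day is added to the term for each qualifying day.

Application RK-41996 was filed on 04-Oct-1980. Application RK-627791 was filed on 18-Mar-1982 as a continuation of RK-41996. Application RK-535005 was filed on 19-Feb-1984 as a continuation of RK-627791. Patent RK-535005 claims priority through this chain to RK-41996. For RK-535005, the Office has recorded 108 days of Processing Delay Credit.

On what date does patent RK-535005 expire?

January 20, 1999

Earliest priority filing: 4 October 1980.
Base term: 4 October 1980 + 18 years → 4 October 1998.
Processing Delay Credit: +108 days → 20 January 1999.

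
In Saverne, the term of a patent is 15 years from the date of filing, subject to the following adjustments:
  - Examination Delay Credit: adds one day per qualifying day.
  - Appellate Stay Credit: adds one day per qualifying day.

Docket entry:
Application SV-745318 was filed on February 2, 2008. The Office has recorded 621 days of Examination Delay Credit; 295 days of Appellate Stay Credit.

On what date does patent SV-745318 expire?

Base term: filing date + 15 years → 2 February 2023.
Examination Delay Credit: +621 days → 15 October 2024.
Appellate Stay Credit: +295 days → 6 August 2025.

August 6, 2025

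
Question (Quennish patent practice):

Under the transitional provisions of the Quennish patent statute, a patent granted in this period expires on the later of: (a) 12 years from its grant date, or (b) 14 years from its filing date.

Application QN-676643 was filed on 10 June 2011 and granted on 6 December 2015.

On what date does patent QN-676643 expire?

(a) grant + 12 years → 6 December 2027.
(b) filing + 14 years → 10 June 2025.
Later of the two: 6 December 2027.

December 6, 2027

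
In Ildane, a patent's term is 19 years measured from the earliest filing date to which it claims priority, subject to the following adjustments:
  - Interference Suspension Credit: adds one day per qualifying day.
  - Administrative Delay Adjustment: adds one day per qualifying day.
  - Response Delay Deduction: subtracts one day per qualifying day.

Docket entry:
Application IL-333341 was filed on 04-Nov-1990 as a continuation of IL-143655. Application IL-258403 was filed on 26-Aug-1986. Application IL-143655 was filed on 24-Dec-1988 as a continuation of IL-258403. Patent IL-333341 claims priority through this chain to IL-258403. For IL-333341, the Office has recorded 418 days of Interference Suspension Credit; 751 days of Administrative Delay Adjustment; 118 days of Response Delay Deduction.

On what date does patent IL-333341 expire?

Earliest priority filing: 26 August 1986.
Base term: 26 August 1986 + 19 years → 26 August 2005.
Interference Suspension Credit: +418 days → 18 October 2006.
Administrative Delay Adjustment: +751 days → 7 November 2008.
Response Delay Deduction: −118 days → 12 July 2008.

July 12, 2008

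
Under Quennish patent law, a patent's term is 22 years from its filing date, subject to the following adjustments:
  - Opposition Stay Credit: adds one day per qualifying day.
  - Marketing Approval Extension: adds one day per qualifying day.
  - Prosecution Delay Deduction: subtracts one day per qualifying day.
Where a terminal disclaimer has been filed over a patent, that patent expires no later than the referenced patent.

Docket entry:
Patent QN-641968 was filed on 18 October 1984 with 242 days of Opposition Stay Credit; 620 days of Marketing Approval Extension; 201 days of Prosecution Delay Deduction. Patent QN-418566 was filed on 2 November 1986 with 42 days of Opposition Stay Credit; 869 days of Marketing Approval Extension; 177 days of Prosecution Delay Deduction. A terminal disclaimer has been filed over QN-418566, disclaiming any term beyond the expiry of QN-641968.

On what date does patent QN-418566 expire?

2008-08-09

Natural term of QN-418566:
  Base: filing + 22 years → 2 November 2008.
  Opposition Stay Credit: +42 days → 14 December 2008.
  Marketing Approval Extension: +869 days → 2 May 2011.
  Prosecution Delay Deduction: −177 days → 6 November 2010.
Expiry of referenced patent QN-641968:
  Base: filing + 22 years → 18 October 2006.
  Opposition Stay Credit: +242 days → 17 June 2007.
  Marketing Approval Extension: +620 days → 26 February 2009.
  Prosecution Delay Deduction: −201 days → 9 August 2008.
Terminal disclaimer: QN-418566 expires on the earlier of 6 November 2010 and 9 August 2008.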